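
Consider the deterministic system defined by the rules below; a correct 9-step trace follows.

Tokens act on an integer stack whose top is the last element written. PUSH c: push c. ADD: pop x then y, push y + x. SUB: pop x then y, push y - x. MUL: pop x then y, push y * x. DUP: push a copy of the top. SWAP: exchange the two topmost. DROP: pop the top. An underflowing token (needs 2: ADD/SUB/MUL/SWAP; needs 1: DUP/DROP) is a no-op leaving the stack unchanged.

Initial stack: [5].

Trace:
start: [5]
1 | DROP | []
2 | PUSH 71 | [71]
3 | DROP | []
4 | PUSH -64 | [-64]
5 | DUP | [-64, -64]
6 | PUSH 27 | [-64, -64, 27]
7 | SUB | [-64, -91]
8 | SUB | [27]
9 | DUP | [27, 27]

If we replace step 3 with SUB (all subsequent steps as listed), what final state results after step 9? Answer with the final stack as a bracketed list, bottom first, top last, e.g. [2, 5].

(re-executing from step 3 with the substitution; state before step 3: [71])
3 | SUB | [71]
4 | PUSH -64 | [71, -64]
5 | DUP | [71, -64, -64]
6 | PUSH 27 | [71, -64, -64, 27]
7 | SUB | [71, -64, -91]
8 | SUB | [71, 27]
9 | DUP | [71, 27, 27]

[71, 27, 27]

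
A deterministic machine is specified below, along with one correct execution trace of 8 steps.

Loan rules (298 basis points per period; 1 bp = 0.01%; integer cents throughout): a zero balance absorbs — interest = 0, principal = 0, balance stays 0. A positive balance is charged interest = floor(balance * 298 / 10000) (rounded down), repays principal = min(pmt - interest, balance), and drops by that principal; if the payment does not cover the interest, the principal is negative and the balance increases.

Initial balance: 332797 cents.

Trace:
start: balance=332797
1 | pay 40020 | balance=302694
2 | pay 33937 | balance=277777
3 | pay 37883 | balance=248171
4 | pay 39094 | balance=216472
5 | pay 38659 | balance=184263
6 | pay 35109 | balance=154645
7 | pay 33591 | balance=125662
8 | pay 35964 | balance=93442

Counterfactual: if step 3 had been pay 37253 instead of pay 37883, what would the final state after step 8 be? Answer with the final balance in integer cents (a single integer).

(re-executing from step 3 with the substitution; state before step 3: balance=277777)
3 | pay 37253 | balance=248801
4 | pay 39094 | balance=217121
5 | pay 38659 | balance=184932
6 | pay 35109 | balance=155333
7 | pay 33591 | balance=126370
8 | pay 35964 | balance=94171

94171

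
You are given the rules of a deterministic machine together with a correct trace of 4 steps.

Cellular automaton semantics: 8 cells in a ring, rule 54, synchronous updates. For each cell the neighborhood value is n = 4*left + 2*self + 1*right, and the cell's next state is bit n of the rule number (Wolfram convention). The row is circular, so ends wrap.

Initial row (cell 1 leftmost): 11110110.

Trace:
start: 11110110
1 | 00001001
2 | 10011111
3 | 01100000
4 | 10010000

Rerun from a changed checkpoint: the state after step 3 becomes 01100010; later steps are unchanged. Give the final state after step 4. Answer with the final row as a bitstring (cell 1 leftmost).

state after step 3 := 01100010
4 | 10010111

10010111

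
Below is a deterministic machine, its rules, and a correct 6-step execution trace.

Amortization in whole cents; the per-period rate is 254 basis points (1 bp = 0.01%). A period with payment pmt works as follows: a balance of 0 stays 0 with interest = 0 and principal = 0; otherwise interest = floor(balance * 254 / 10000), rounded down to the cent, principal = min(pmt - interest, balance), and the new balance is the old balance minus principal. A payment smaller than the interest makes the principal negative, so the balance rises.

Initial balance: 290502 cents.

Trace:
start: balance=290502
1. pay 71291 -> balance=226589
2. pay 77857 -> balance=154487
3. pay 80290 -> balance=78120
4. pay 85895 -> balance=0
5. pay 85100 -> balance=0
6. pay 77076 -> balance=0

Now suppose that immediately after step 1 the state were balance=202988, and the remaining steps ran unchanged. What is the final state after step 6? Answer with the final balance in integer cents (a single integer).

0

state after step 1 := balance=202988
2. pay 77857 -> balance=130286
3. pay 80290 -> balance=53305
4. pay 85895 -> balance=0
5. pay 85100 -> balance=0
6. pay 77076 -> balance=0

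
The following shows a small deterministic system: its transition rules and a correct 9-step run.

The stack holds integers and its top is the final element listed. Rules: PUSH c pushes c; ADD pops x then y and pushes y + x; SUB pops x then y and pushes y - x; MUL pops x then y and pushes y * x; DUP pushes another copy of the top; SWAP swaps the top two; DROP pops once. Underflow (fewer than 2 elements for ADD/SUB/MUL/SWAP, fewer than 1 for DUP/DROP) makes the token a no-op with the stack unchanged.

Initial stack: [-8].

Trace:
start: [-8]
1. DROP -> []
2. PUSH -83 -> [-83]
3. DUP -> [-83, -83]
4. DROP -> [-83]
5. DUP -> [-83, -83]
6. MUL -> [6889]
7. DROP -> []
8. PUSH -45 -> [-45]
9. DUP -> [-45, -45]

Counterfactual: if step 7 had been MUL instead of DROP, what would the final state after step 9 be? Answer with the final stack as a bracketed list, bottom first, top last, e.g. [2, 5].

[6889, -45, -45]

(re-executing from step 7 with the substitution; state before step 7: [6889])
7. MUL -> [6889]
8. PUSH -45 -> [6889, -45]
9. DUP -> [6889, -45, -45]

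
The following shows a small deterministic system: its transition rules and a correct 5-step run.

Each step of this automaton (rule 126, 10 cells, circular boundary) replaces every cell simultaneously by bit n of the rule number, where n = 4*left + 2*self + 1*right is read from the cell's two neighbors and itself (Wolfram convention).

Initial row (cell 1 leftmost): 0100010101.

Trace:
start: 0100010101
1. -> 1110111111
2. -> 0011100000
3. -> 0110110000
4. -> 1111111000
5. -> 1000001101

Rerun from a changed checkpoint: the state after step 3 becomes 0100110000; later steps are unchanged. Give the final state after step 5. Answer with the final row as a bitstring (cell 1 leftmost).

state after step 3 := 0100110000
4. -> 1111111000
5. -> 1000001101

1000001101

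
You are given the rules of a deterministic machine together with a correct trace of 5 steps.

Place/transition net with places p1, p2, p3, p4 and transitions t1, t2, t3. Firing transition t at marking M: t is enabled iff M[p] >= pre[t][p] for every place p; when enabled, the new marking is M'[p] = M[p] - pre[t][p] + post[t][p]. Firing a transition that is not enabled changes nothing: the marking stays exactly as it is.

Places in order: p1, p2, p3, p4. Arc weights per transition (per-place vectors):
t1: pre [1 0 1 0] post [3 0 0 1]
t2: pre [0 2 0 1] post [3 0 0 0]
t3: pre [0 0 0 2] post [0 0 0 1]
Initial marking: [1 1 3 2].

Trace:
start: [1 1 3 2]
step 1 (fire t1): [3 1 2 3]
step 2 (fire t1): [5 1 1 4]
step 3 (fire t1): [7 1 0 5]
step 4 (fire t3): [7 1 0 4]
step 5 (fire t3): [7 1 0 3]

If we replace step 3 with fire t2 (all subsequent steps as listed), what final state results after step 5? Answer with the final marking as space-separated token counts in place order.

5 1 1 2

(re-executing from step 3 with the substitution; state before step 3: [5 1 1 4])
step 3 (fire t2): [5 1 1 4]
step 4 (fire t3): [5 1 1 3]
step 5 (fire t3): [5 1 1 2]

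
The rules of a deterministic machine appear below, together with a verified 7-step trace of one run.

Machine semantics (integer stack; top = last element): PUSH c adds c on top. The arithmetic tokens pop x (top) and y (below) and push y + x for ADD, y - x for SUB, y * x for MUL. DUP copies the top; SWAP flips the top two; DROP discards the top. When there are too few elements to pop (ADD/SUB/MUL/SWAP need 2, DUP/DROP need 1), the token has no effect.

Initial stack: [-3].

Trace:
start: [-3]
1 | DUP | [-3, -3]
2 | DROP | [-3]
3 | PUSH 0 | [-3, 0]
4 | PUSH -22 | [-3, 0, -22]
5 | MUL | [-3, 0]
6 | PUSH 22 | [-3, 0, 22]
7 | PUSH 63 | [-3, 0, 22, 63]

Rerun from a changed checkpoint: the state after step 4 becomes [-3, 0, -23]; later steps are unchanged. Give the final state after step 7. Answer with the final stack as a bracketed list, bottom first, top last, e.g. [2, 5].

state after step 4 := [-3, 0, -23]
5 | MUL | [-3, 0]
6 | PUSH 22 | [-3, 0, 22]
7 | PUSH 63 | [-3, 0, 22, 63]

[-3, 0, 22, 63]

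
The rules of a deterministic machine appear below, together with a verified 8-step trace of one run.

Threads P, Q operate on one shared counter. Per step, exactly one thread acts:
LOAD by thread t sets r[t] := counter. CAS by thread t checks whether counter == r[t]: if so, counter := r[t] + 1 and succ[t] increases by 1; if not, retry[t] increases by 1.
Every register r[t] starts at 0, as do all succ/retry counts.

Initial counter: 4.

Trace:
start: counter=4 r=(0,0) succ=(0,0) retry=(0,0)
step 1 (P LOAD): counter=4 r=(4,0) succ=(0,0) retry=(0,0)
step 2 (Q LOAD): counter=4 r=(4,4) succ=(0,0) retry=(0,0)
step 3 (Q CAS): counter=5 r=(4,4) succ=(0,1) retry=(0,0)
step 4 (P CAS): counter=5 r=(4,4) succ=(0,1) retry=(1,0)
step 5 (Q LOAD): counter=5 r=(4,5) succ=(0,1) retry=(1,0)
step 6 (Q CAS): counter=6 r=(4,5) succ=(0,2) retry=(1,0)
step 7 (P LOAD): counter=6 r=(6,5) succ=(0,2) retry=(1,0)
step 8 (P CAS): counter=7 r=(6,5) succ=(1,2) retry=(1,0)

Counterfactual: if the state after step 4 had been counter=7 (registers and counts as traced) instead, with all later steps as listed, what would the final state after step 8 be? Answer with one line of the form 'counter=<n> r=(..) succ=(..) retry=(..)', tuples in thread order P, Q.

counter=9 r=(8,7) succ=(1,2) retry=(1,0)

state after step 4 := counter=7 r=(4,4) succ=(0,1) retry=(1,0)
step 5 (Q LOAD): counter=7 r=(4,7) succ=(0,1) retry=(1,0)
step 6 (Q CAS): counter=8 r=(4,7) succ=(0,2) retry=(1,0)
step 7 (P LOAD): counter=8 r=(8,7) succ=(0,2) retry=(1,0)
step 8 (P CAS): counter=9 r=(8,7) succ=(1,2) retry=(1,0)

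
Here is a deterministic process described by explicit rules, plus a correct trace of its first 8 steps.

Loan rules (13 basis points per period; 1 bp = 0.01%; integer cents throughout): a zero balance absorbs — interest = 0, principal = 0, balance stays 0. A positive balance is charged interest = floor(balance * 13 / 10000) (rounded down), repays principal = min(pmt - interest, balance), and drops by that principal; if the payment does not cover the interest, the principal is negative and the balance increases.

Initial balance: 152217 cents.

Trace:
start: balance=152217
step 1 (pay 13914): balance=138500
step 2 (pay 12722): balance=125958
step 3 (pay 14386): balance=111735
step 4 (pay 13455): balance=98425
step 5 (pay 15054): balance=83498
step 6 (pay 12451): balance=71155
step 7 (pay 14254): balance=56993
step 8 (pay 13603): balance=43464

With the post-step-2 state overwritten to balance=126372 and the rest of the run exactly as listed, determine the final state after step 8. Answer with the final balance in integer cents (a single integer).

43882

state after step 2 := balance=126372
step 3 (pay 14386): balance=112150
step 4 (pay 13455): balance=98840
step 5 (pay 15054): balance=83914
step 6 (pay 12451): balance=71572
step 7 (pay 14254): balance=57411
step 8 (pay 13603): balance=43882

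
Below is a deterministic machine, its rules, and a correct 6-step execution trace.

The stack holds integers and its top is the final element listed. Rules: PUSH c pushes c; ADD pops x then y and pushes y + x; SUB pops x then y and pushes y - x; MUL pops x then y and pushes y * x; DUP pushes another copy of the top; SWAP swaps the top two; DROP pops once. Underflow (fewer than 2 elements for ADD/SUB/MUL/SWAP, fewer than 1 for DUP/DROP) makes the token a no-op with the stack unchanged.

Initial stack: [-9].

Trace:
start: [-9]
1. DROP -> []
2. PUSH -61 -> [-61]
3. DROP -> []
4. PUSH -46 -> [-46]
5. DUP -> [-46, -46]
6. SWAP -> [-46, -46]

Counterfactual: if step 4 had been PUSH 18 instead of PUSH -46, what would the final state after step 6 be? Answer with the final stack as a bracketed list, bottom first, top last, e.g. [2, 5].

(re-executing from step 4 with the substitution; state before step 4: [])
4. PUSH 18 -> [18]
5. DUP -> [18, 18]
6. SWAP -> [18, 18]

[18, 18]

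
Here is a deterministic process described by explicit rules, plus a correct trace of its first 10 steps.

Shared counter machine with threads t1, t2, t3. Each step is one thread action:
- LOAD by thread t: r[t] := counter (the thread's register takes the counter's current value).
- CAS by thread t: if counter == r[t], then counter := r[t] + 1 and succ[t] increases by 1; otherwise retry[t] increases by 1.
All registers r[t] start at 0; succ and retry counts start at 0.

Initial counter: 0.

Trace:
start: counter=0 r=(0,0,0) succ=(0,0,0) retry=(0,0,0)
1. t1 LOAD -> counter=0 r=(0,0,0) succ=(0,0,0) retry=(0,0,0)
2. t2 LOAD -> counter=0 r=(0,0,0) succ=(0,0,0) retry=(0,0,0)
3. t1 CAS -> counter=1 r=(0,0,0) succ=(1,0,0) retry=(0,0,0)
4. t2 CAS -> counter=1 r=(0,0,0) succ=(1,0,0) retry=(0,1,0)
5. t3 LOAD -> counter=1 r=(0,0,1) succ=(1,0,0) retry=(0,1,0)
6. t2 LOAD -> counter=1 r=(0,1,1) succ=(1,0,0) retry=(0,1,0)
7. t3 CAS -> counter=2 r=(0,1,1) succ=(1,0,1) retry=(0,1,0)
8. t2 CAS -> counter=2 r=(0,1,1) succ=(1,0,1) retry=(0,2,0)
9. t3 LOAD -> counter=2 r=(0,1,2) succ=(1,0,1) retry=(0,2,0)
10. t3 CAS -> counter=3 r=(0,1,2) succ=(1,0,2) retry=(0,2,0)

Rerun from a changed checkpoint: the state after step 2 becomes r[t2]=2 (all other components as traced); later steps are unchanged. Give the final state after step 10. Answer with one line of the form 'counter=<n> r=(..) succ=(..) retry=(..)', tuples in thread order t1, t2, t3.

state after step 2 := counter=0 r=(0,2,0) succ=(0,0,0) retry=(0,0,0)
3. t1 CAS -> counter=1 r=(0,2,0) succ=(1,0,0) retry=(0,0,0)
4. t2 CAS -> counter=1 r=(0,2,0) succ=(1,0,0) retry=(0,1,0)
5. t3 LOAD -> counter=1 r=(0,2,1) succ=(1,0,0) retry=(0,1,0)
6. t2 LOAD -> counter=1 r=(0,1,1) succ=(1,0,0) retry=(0,1,0)
7. t3 CAS -> counter=2 r=(0,1,1) succ=(1,0,1) retry=(0,1,0)
8. t2 CAS -> counter=2 r=(0,1,1) succ=(1,0,1) retry=(0,2,0)
9. t3 LOAD -> counter=2 r=(0,1,2) succ=(1,0,1) retry=(0,2,0)
10. t3 CAS -> counter=3 r=(0,1,2) succ=(1,0,2) retry=(0,2,0)

counter=3 r=(0,1,2) succ=(1,0,2) retry=(0,2,0)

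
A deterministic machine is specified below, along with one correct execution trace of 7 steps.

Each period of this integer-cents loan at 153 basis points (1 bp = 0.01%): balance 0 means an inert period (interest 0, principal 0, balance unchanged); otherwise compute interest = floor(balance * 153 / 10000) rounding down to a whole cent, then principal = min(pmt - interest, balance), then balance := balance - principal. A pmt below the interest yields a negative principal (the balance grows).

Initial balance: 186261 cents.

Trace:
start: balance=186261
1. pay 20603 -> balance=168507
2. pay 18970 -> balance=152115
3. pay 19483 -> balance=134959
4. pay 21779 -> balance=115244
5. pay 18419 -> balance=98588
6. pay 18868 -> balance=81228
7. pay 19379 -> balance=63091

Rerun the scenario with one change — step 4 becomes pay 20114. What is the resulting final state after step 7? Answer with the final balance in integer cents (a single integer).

64834

(re-executing from step 4 with the substitution; state before step 4: balance=134959)
4. pay 20114 -> balance=116909
5. pay 18419 -> balance=100278
6. pay 18868 -> balance=82944
7. pay 19379 -> balance=64834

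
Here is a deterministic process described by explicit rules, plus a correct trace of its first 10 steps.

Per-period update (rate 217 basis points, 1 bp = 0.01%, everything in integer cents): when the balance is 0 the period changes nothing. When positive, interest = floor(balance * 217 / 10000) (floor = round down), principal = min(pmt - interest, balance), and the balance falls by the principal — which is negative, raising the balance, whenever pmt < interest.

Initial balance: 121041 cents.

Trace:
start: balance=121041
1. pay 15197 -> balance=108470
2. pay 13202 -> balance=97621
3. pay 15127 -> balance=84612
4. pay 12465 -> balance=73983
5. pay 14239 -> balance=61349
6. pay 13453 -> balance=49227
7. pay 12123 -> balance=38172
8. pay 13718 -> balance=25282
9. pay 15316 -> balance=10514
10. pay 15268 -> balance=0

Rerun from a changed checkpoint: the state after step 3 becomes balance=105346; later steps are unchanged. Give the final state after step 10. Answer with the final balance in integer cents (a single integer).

state after step 3 := balance=105346
4. pay 12465 -> balance=95167
5. pay 14239 -> balance=82993
6. pay 13453 -> balance=71340
7. pay 12123 -> balance=60765
8. pay 13718 -> balance=48365
9. pay 15316 -> balance=34098
10. pay 15268 -> balance=19569

19569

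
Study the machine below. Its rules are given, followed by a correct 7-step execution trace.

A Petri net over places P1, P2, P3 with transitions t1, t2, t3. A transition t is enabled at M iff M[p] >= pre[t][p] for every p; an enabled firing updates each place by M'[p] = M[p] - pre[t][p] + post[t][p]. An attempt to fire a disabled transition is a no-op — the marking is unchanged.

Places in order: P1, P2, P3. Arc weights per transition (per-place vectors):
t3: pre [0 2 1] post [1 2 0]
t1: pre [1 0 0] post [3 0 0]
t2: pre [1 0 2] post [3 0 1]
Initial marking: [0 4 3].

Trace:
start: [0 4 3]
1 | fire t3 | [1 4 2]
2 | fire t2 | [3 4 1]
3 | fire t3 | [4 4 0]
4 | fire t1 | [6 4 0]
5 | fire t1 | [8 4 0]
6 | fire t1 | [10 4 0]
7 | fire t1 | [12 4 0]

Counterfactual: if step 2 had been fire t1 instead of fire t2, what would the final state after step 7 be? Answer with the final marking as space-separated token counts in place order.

(re-executing from step 2 with the substitution; state before step 2: [1 4 2])
2 | fire t1 | [3 4 2]
3 | fire t3 | [4 4 1]
4 | fire t1 | [6 4 1]
5 | fire t1 | [8 4 1]
6 | fire t1 | [10 4 1]
7 | fire t1 | [12 4 1]

12 4 1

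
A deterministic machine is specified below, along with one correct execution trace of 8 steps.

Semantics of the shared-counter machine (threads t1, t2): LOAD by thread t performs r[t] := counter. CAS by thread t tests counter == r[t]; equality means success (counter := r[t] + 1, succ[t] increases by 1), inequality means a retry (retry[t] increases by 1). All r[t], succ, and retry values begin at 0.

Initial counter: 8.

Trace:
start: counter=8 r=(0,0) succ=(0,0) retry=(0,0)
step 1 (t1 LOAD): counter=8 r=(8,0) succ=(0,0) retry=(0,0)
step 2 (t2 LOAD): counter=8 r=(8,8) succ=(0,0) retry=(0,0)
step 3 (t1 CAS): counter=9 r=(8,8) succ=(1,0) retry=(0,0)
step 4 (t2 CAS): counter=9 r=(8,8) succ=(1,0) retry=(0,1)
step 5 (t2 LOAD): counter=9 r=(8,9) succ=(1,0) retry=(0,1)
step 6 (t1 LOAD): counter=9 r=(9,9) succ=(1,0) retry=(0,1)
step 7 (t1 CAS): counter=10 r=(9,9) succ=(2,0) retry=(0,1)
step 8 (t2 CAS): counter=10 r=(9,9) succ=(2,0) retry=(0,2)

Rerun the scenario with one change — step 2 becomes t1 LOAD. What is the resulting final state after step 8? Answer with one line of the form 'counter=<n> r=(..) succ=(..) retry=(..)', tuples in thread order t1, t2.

(re-executing from step 2 with the substitution; state before step 2: counter=8 r=(8,0) succ=(0,0) retry=(0,0))
step 2 (t1 LOAD): counter=8 r=(8,0) succ=(0,0) retry=(0,0)
step 3 (t1 CAS): counter=9 r=(8,0) succ=(1,0) retry=(0,0)
step 4 (t2 CAS): counter=9 r=(8,0) succ=(1,0) retry=(0,1)
step 5 (t2 LOAD): counter=9 r=(8,9) succ=(1,0) retry=(0,1)
step 6 (t1 LOAD): counter=9 r=(9,9) succ=(1,0) retry=(0,1)
step 7 (t1 CAS): counter=10 r=(9,9) succ=(2,0) retry=(0,1)
step 8 (t2 CAS): counter=10 r=(9,9) succ=(2,0) retry=(0,2)

counter=10 r=(9,9) succ=(2,0) retry=(0,2)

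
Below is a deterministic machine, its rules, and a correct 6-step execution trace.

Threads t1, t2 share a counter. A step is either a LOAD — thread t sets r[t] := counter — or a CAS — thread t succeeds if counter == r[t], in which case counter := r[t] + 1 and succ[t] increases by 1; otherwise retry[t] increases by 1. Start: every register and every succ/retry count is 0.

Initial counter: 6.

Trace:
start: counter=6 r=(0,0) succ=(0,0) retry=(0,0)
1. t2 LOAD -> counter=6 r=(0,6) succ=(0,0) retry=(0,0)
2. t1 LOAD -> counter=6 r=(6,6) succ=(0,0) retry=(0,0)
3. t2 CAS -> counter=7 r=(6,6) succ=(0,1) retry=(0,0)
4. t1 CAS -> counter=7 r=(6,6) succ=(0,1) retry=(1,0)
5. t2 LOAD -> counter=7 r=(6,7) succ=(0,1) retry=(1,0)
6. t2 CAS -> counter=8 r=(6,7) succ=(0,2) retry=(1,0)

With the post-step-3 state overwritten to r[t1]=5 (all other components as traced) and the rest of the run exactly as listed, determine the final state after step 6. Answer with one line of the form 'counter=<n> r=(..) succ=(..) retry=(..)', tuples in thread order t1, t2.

state after step 3 := counter=7 r=(5,6) succ=(0,1) retry=(0,0)
4. t1 CAS -> counter=7 r=(5,6) succ=(0,1) retry=(1,0)
5. t2 LOAD -> counter=7 r=(5,7) succ=(0,1) retry=(1,0)
6. t2 CAS -> counter=8 r=(5,7) succ=(0,2) retry=(1,0)

counter=8 r=(5,7) succ=(0,2) retry=(1,0)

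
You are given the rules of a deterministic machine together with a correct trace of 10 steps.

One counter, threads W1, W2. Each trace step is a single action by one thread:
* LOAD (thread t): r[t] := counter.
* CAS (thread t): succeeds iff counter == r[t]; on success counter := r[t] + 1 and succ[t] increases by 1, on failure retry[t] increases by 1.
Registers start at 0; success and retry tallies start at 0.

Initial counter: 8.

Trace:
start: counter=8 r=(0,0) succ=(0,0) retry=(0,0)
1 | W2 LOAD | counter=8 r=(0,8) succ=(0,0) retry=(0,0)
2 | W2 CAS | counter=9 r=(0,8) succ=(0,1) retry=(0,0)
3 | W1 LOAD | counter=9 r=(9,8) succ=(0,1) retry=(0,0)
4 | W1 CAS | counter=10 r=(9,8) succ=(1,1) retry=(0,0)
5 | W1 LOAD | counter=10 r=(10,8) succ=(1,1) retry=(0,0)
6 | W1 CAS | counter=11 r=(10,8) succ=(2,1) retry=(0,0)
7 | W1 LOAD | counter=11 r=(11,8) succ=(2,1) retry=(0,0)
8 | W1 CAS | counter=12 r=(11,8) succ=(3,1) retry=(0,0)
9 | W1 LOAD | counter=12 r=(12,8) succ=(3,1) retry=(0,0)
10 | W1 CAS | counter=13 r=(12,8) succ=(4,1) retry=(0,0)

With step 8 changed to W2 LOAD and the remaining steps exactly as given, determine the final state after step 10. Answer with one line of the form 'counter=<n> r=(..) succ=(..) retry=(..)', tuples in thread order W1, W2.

counter=12 r=(11,11) succ=(3,1) retry=(0,0)

(re-executing from step 8 with the substitution; state before step 8: counter=11 r=(11,8) succ=(2,1) retry=(0,0))
8 | W2 LOAD | counter=11 r=(11,11) succ=(2,1) retry=(0,0)
9 | W1 LOAD | counter=11 r=(11,11) succ=(2,1) retry=(0,0)
10 | W1 CAS | counter=12 r=(11,11) succ=(3,1) retry=(0,0)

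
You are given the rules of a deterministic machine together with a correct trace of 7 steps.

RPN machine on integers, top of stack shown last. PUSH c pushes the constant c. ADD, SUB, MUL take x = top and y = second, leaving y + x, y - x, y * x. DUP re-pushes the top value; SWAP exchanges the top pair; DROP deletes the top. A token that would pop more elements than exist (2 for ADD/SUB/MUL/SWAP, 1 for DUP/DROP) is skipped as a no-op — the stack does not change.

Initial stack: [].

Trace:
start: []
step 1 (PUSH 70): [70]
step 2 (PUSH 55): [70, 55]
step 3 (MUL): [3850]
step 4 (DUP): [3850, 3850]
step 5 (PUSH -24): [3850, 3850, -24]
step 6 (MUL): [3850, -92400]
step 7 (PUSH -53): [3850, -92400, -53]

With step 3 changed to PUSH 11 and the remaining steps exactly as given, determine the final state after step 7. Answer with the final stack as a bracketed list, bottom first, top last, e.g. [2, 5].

(re-executing from step 3 with the substitution; state before step 3: [70, 55])
step 3 (PUSH 11): [70, 55, 11]
step 4 (DUP): [70, 55, 11, 11]
step 5 (PUSH -24): [70, 55, 11, 11, -24]
step 6 (MUL): [70, 55, 11, -264]
step 7 (PUSH -53): [70, 55, 11, -264, -53]

[70, 55, 11, -264, -53]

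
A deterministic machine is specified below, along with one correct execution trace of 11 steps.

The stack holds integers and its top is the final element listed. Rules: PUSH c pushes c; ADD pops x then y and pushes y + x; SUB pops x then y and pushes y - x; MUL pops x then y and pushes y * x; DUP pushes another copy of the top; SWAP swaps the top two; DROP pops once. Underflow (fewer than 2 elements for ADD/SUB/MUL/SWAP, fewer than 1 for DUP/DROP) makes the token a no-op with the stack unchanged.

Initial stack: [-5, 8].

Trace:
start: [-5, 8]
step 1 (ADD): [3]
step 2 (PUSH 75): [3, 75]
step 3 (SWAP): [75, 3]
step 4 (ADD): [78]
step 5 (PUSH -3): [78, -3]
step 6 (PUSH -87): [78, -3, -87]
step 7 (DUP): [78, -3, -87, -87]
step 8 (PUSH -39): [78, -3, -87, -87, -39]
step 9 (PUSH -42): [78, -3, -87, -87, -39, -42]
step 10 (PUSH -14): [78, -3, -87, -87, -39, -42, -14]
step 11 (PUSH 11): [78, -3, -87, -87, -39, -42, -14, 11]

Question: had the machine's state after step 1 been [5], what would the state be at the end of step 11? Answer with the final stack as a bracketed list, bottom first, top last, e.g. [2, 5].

[80, -3, -87, -87, -39, -42, -14, 11]

state after step 1 := [5]
step 2 (PUSH 75): [5, 75]
step 3 (SWAP): [75, 5]
step 4 (ADD): [80]
step 5 (PUSH -3): [80, -3]
step 6 (PUSH -87): [80, -3, -87]
step 7 (DUP): [80, -3, -87, -87]
step 8 (PUSH -39): [80, -3, -87, -87, -39]
step 9 (PUSH -42): [80, -3, -87, -87, -39, -42]
step 10 (PUSH -14): [80, -3, -87, -87, -39, -42, -14]
step 11 (PUSH 11): [80, -3, -87, -87, -39, -42, -14, 11]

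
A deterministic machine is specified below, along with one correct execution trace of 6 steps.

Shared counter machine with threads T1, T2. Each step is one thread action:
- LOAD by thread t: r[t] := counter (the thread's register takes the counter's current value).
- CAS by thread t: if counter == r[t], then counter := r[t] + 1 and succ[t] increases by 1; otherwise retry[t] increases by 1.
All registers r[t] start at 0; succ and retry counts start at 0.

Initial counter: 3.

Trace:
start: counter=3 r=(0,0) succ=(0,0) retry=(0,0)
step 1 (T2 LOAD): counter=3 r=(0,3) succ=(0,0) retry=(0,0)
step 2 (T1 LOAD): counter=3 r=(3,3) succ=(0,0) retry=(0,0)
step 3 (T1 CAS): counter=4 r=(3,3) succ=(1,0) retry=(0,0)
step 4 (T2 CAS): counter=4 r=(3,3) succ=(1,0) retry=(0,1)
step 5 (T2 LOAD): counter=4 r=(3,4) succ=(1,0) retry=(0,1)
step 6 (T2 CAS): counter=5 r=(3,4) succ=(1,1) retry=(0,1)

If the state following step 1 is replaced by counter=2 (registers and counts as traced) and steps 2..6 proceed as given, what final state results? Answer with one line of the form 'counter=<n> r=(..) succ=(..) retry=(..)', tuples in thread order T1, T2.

counter=5 r=(2,4) succ=(1,2) retry=(0,0)

state after step 1 := counter=2 r=(0,3) succ=(0,0) retry=(0,0)
step 2 (T1 LOAD): counter=2 r=(2,3) succ=(0,0) retry=(0,0)
step 3 (T1 CAS): counter=3 r=(2,3) succ=(1,0) retry=(0,0)
step 4 (T2 CAS): counter=4 r=(2,3) succ=(1,1) retry=(0,0)
step 5 (T2 LOAD): counter=4 r=(2,4) succ=(1,1) retry=(0,0)
step 6 (T2 CAS): counter=5 r=(2,4) succ=(1,2) retry=(0,0)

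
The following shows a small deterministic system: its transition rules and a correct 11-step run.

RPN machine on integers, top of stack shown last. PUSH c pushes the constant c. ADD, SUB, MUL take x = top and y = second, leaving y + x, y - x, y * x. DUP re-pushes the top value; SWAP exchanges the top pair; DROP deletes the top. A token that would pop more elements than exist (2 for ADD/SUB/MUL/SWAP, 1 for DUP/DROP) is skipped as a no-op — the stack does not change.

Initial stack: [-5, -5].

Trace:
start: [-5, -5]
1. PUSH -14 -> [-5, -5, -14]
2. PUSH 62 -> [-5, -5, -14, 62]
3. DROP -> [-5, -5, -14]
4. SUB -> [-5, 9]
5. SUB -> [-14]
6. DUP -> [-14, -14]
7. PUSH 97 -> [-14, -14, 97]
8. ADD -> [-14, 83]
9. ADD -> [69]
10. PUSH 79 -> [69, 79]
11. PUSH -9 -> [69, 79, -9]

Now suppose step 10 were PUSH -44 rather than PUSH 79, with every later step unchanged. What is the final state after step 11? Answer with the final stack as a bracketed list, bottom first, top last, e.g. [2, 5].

(re-executing from step 10 with the substitution; state before step 10: [69])
10. PUSH -44 -> [69, -44]
11. PUSH -9 -> [69, -44, -9]

[69, -44, -9]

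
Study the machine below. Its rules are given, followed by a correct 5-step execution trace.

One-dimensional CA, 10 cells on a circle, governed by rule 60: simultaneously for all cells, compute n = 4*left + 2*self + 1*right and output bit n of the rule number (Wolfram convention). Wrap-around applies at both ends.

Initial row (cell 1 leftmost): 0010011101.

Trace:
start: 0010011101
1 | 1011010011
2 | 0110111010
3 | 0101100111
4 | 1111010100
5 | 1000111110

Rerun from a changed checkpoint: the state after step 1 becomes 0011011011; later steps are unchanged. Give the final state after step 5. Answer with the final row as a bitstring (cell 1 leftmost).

state after step 1 := 0011011011
2 | 1010110110
3 | 1111101101
4 | 0000011011
5 | 1000010110

1000010110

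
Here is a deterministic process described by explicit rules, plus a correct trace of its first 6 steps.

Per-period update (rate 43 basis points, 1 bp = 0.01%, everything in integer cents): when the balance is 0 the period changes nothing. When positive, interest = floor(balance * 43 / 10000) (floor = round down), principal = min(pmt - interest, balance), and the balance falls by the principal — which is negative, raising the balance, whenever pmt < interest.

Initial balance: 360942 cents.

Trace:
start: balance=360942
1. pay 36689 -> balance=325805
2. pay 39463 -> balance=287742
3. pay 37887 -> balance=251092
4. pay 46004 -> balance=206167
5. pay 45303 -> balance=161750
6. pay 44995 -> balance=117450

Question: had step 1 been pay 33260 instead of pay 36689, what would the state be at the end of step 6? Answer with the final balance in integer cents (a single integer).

(re-executing from step 1 with the substitution; state before step 1: balance=360942)
1. pay 33260 -> balance=329234
2. pay 39463 -> balance=291186
3. pay 37887 -> balance=254551
4. pay 46004 -> balance=209641
5. pay 45303 -> balance=165239
6. pay 44995 -> balance=120954

120954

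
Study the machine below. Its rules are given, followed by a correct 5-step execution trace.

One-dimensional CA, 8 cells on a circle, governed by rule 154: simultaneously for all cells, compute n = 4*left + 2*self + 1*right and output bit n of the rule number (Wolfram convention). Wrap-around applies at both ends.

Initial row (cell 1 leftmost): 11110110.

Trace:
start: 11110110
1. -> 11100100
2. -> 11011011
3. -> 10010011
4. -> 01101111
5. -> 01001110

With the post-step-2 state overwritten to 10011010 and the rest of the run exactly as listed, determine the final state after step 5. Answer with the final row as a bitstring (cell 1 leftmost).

state after step 2 := 10011010
3. -> 01110000
4. -> 11101000
5. -> 11000101

11000101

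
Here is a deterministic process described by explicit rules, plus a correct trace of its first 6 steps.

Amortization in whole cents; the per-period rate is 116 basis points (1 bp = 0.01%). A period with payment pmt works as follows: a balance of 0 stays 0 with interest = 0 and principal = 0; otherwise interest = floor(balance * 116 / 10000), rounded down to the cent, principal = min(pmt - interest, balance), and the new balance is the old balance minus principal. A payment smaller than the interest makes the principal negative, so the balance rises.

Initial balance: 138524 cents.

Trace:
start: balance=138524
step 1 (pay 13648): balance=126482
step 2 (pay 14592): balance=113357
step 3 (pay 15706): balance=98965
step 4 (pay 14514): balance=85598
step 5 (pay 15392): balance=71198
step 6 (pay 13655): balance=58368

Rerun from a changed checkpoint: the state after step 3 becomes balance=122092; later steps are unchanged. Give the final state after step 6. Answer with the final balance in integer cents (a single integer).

state after step 3 := balance=122092
step 4 (pay 14514): balance=108994
step 5 (pay 15392): balance=94866
step 6 (pay 13655): balance=82311

82311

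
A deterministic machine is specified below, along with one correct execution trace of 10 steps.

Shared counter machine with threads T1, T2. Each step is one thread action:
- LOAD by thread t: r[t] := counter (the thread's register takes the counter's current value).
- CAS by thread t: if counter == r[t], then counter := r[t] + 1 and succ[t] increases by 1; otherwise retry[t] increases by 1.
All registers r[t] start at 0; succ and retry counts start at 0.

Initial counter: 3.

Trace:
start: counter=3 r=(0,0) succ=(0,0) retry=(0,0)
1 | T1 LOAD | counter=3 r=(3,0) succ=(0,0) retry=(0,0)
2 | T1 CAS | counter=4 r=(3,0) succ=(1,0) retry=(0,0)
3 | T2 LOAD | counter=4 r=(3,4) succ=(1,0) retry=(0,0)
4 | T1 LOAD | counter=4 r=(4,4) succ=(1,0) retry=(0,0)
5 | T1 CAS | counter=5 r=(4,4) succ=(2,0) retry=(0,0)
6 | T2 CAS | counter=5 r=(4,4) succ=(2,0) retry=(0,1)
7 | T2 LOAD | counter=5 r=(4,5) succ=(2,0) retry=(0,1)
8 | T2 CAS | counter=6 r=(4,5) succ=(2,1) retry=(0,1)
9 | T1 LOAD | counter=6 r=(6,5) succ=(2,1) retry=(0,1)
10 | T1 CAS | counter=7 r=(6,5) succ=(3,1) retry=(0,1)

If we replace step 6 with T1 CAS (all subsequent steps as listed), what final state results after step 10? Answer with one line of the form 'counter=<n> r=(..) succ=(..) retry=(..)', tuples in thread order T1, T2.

(re-executing from step 6 with the substitution; state before step 6: counter=5 r=(4,4) succ=(2,0) retry=(0,0))
6 | T1 CAS | counter=5 r=(4,4) succ=(2,0) retry=(1,0)
7 | T2 LOAD | counter=5 r=(4,5) succ=(2,0) retry=(1,0)
8 | T2 CAS | counter=6 r=(4,5) succ=(2,1) retry=(1,0)
9 | T1 LOAD | counter=6 r=(6,5) succ=(2,1) retry=(1,0)
10 | T1 CAS | counter=7 r=(6,5) succ=(3,1) retry=(1,0)

counter=7 r=(6,5) succ=(3,1) retry=(1,0)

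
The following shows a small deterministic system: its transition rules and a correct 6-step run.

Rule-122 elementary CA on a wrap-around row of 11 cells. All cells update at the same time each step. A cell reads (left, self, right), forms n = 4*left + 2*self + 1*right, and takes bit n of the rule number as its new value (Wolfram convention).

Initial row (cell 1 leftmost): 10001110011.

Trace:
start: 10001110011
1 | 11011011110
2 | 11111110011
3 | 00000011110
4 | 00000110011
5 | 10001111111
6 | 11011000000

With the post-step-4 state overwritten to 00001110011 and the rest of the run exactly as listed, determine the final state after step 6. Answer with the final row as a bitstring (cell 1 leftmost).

11111110000

state after step 4 := 00001110011
5 | 10011011111
6 | 11111110000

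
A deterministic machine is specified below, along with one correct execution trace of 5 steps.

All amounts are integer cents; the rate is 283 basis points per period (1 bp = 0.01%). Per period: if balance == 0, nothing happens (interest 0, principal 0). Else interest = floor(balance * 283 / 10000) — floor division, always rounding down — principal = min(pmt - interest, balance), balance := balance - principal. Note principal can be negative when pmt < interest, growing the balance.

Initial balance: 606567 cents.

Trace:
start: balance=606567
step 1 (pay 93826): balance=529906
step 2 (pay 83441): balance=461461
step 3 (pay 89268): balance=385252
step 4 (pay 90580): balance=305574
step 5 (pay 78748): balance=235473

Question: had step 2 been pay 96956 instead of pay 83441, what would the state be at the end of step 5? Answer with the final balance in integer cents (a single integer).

220778

(re-executing from step 2 with the substitution; state before step 2: balance=529906)
step 2 (pay 96956): balance=447946
step 3 (pay 89268): balance=371354
step 4 (pay 90580): balance=291283
step 5 (pay 78748): balance=220778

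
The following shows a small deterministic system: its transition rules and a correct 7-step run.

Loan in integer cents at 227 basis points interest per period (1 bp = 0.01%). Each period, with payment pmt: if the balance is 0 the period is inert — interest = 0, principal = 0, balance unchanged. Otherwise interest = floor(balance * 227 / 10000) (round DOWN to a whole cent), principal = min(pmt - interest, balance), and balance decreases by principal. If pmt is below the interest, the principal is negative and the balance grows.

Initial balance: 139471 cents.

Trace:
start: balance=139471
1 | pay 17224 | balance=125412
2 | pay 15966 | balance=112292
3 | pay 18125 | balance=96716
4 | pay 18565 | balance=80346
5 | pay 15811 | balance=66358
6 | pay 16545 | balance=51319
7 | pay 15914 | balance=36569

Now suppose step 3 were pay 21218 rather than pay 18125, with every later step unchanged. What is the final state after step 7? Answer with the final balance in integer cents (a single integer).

33186

(re-executing from step 3 with the substitution; state before step 3: balance=112292)
3 | pay 21218 | balance=93623
4 | pay 18565 | balance=77183
5 | pay 15811 | balance=63124
6 | pay 16545 | balance=48011
7 | pay 15914 | balance=33186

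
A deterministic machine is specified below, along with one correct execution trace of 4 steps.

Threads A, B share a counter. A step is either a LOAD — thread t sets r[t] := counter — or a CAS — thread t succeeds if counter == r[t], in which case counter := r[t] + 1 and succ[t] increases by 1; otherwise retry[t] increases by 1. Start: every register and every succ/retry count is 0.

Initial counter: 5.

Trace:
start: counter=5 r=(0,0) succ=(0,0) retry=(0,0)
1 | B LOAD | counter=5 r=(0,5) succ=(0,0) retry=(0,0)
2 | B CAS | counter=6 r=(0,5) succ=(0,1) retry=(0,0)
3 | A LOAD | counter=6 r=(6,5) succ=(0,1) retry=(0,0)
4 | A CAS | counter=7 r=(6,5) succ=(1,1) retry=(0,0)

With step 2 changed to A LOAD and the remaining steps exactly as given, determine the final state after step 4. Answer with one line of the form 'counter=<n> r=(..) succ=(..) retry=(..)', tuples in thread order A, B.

counter=6 r=(5,5) succ=(1,0) retry=(0,0)

(re-executing from step 2 with the substitution; state before step 2: counter=5 r=(0,5) succ=(0,0) retry=(0,0))
2 | A LOAD | counter=5 r=(5,5) succ=(0,0) retry=(0,0)
3 | A LOAD | counter=5 r=(5,5) succ=(0,0) retry=(0,0)
4 | A CAS | counter=6 r=(5,5) succ=(1,0) retry=(0,0)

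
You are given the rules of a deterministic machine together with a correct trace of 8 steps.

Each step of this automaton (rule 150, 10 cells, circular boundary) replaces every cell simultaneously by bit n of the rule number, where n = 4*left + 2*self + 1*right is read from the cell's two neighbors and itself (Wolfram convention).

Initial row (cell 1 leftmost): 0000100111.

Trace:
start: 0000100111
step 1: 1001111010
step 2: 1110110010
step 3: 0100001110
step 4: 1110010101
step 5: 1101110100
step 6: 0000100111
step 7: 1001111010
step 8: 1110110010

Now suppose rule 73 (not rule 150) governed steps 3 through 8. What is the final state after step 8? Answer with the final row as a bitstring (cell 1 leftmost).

(re-executing steps 3..8 under rule 73; state before step 3: 1110110010)
step 3: 1010110000
step 4: 0000110110
step 5: 1110110110
step 6: 1010110110
step 7: 0000110110
step 8: 1110110110

1110110110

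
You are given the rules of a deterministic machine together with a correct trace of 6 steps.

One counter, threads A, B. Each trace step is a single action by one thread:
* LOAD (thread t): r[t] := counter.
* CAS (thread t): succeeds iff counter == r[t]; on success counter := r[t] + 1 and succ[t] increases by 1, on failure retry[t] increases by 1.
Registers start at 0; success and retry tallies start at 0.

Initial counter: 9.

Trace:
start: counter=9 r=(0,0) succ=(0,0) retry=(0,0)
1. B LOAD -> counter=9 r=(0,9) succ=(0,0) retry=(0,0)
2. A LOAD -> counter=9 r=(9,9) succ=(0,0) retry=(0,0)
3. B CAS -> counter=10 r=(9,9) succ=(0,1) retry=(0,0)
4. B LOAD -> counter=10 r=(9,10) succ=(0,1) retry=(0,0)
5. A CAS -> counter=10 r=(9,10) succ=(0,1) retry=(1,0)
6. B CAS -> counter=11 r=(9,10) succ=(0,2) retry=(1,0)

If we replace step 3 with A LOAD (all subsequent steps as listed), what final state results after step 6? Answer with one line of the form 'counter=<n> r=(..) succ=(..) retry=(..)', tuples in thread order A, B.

counter=10 r=(9,9) succ=(1,0) retry=(0,1)

(re-executing from step 3 with the substitution; state before step 3: counter=9 r=(9,9) succ=(0,0) retry=(0,0))
3. A LOAD -> counter=9 r=(9,9) succ=(0,0) retry=(0,0)
4. B LOAD -> counter=9 r=(9,9) succ=(0,0) retry=(0,0)
5. A CAS -> counter=10 r=(9,9) succ=(1,0) retry=(0,0)
6. B CAS -> counter=10 r=(9,9) succ=(1,0) retry=(0,1)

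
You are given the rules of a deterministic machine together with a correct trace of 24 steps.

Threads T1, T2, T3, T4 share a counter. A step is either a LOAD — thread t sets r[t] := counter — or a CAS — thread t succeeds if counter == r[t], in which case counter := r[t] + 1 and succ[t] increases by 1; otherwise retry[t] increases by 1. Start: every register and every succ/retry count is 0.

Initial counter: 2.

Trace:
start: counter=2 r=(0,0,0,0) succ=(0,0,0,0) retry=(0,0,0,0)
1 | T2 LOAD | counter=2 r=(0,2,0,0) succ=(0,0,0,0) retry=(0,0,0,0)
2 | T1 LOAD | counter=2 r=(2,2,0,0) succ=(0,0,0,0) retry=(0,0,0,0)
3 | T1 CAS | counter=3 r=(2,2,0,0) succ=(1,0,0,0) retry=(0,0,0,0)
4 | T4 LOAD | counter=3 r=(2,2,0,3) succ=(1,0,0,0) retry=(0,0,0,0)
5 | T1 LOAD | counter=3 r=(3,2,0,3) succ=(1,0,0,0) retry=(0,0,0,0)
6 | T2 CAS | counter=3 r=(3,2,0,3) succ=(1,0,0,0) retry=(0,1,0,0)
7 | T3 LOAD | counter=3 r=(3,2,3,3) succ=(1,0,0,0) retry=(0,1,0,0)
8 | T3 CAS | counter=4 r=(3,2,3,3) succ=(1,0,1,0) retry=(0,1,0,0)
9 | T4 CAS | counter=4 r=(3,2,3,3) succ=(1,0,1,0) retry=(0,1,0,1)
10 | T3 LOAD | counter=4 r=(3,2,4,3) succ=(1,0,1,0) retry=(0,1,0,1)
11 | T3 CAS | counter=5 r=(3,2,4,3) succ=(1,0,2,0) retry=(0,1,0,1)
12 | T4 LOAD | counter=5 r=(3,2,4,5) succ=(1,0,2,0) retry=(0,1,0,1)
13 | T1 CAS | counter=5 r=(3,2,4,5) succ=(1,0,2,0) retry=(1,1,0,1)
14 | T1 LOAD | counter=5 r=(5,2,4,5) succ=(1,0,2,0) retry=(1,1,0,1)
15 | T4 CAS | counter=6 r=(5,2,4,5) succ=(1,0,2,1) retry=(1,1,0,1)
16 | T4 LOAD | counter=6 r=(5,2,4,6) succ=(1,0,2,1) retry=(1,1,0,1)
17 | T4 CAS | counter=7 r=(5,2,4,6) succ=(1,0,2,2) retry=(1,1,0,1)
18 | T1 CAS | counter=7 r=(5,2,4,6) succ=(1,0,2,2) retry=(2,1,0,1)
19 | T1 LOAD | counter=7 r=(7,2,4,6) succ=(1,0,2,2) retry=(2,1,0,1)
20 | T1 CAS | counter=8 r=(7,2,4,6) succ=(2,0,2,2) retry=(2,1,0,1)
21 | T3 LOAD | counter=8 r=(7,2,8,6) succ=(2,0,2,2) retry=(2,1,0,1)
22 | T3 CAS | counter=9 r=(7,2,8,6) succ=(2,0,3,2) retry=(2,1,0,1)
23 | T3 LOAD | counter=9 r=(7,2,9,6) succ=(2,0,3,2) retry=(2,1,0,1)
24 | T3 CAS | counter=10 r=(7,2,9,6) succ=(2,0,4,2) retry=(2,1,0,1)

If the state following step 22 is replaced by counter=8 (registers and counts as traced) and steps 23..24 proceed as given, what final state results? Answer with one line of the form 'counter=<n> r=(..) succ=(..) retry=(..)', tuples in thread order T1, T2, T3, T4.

counter=9 r=(7,2,8,6) succ=(2,0,4,2) retry=(2,1,0,1)

state after step 22 := counter=8 r=(7,2,8,6) succ=(2,0,3,2) retry=(2,1,0,1)
23 | T3 LOAD | counter=8 r=(7,2,8,6) succ=(2,0,3,2) retry=(2,1,0,1)
24 | T3 CAS | counter=9 r=(7,2,8,6) succ=(2,0,4,2) retry=(2,1,0,1)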